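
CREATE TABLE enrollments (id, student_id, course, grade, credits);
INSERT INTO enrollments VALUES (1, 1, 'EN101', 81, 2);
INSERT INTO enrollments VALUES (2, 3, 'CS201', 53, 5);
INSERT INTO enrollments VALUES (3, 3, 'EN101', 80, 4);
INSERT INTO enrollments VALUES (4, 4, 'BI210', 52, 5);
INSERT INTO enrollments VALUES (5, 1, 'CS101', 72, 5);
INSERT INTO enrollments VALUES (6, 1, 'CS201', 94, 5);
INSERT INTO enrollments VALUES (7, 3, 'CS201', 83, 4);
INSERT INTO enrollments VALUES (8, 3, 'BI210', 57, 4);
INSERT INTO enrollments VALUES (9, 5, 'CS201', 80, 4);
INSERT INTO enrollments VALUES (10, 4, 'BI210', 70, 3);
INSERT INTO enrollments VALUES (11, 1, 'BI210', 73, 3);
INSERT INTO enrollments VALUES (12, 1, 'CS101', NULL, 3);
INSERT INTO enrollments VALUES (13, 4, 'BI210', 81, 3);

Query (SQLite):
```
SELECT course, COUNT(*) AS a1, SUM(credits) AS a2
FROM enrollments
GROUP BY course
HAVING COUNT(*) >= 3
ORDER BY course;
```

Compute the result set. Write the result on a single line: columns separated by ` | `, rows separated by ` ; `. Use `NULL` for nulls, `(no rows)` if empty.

BI210 | 5 | 18 ; CS201 | 4 | 18

Group enrollments by course.
Per group compute: COUNT(*), SUM(credits).
HAVING: drop groups with fewer than 3 rows.
  BI210: ids {4, 8, 10, 11, 13} → COUNT(*)=5, SUM(credits)=18
  CS101: ids {5, 12} → COUNT(*)=2, SUM(credits)=8
  CS201: ids {2, 6, 7, 9} → COUNT(*)=4, SUM(credits)=18
  EN101: ids {1, 3} → COUNT(*)=2, SUM(credits)=6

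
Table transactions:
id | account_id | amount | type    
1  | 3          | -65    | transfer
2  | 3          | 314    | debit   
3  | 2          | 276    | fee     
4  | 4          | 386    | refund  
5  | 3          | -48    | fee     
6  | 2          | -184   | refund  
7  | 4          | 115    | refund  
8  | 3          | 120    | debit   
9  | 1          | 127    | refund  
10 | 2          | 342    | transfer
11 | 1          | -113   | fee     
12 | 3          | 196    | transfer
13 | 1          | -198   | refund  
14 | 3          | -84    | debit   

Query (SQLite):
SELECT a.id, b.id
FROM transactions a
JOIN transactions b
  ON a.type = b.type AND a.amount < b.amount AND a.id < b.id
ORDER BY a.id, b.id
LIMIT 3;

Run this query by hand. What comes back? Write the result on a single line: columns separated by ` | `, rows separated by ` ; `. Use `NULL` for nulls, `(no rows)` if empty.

1 | 10 ; 1 | 12 ; 6 | 7

Pairs (a,b) with same type, a.amount < b.amount, a.id < b.id.
type groups: debit:{2,8,14} fee:{3,5,11} refund:{4,6,7,9,13} transfer:{1,10,12}
Ordered by (a.id, b.id); first 3.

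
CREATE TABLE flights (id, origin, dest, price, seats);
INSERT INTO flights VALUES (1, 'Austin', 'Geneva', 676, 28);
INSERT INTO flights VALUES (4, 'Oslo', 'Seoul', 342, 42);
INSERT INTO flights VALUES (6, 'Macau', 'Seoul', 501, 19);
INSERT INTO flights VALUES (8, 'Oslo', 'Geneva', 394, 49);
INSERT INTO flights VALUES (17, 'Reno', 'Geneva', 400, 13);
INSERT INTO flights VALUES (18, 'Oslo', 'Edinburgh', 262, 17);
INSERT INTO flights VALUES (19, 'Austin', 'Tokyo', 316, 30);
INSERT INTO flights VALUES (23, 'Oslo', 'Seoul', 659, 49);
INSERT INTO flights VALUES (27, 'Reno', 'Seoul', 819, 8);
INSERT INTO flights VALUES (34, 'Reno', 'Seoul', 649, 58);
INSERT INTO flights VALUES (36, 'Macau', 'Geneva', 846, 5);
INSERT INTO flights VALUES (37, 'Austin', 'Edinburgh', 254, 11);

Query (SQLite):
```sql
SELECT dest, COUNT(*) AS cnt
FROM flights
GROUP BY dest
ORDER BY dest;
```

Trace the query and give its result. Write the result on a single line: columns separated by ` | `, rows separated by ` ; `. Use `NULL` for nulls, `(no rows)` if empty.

Edinburgh | 2 ; Geneva | 4 ; Seoul | 5 ; Tokyo | 1

Partition flights by dest; compute COUNT(*) within each group.
  Edinburgh: ids {18, 37} → COUNT(*)=2
  Geneva: ids {1, 8, 17, 36} → COUNT(*)=4
  Seoul: ids {4, 6, 23, 27, 34} → COUNT(*)=5
  Tokyo: ids {19} → COUNT(*)=1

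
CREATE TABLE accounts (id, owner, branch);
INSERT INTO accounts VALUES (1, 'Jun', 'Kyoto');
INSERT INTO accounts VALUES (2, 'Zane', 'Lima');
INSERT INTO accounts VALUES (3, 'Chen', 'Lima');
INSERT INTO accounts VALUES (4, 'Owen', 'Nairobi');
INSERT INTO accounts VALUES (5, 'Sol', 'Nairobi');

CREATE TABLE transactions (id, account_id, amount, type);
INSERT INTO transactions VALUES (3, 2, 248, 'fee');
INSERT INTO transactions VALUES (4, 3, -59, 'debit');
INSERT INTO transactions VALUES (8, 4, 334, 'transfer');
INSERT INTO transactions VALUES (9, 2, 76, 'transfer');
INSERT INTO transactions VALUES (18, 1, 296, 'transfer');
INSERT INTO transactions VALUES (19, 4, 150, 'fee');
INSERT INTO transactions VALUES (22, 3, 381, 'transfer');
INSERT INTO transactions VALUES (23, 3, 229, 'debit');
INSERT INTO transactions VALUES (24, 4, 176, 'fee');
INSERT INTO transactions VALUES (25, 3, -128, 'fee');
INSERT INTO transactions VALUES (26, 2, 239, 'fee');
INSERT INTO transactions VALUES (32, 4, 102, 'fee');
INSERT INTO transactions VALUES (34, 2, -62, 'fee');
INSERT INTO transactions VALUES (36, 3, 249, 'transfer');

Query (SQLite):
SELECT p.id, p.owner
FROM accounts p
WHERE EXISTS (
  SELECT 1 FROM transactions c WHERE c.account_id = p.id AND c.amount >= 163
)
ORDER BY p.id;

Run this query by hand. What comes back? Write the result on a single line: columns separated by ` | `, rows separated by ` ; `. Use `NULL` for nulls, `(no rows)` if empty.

For each accounts row, check whether any transactions with matching account_id has amount >= 163.
Keep rows where that is true.

1 | Jun ; 2 | Zane ; 3 | Chen ; 4 | Owen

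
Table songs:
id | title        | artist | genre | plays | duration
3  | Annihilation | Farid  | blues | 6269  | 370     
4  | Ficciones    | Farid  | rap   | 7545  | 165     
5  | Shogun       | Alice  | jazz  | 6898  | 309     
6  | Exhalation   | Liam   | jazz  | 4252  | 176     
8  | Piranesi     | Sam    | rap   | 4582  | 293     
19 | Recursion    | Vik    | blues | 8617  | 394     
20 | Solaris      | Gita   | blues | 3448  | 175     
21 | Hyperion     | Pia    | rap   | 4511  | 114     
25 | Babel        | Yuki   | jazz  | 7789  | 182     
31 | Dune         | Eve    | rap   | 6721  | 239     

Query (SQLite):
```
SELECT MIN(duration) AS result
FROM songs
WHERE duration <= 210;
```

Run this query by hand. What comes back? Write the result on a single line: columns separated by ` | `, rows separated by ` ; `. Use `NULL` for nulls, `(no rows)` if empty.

114

Rows where duration <= 210 → duration values: [165, 176, 175, 114, 182].
MIN of non-NULL values = 114.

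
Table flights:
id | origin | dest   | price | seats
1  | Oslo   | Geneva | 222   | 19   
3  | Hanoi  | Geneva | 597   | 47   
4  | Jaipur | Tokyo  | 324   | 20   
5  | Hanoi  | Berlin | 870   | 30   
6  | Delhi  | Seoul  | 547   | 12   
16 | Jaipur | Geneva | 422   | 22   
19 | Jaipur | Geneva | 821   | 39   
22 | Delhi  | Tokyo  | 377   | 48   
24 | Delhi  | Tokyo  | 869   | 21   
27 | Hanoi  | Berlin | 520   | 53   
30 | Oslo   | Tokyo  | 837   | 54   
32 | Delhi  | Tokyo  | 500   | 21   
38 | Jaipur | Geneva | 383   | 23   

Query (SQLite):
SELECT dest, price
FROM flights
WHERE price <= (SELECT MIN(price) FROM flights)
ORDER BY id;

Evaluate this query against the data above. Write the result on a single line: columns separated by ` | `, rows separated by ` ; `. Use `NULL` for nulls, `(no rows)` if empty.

Geneva | 222

Scalar subquery: MIN(price) over all flights rows = 222.
Keep rows where price <= that value.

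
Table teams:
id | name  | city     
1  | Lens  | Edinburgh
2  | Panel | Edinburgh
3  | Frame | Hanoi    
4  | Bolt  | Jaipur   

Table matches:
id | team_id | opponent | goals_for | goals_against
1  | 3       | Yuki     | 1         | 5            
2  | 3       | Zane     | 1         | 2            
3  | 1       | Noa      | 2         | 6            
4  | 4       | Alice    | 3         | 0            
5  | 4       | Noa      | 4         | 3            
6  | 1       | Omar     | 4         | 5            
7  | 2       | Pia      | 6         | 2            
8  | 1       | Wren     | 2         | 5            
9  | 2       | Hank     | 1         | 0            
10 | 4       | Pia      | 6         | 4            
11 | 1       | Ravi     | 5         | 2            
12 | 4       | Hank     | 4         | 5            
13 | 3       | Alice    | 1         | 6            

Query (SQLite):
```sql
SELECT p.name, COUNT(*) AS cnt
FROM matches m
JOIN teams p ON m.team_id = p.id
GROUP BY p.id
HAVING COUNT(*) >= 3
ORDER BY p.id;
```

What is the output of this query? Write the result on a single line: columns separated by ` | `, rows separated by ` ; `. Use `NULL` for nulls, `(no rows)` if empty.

Join each matches row to its teams via team_id.
Group joined rows by teams.id; compute COUNT(*) per group.
HAVING: keep groups with count ≥ 3.
  1: ids {3, 6, 8, 11} → COUNT(*)=4
  2: ids {7, 9} → COUNT(*)=2
  3: ids {1, 2, 13} → COUNT(*)=3
  4: ids {4, 5, 10, 12} → COUNT(*)=4

Lens | 4 ; Frame | 3 ; Bolt | 4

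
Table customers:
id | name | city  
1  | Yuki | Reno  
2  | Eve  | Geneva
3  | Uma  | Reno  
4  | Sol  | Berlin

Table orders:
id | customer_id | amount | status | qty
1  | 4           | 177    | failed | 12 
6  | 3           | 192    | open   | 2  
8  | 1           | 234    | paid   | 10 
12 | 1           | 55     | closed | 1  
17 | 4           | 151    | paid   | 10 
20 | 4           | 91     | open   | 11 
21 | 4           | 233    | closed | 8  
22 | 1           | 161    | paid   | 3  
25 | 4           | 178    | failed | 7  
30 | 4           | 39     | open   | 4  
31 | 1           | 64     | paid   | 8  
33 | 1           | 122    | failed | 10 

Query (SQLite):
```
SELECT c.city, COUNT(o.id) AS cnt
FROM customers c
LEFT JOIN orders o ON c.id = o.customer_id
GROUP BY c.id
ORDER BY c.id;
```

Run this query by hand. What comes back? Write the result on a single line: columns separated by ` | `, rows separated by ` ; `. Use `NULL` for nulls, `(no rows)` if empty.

Reno | 5 ; Geneva | 0 ; Reno | 1 ; Berlin | 6

LEFT JOIN keeps every customers row; unmatched ones get NULL for orders columns.
Group by customers.id and compute COUNT(o.id). COUNT(col) of an all-NULL group is 0.
  1: ids {8, 12, 22, 31, 33} → COUNT(o.id)=5
  2: ids {—} → COUNT(o.id)=0
  3: ids {6} → COUNT(o.id)=1
  4: ids {1, 17, 20, 21, 25, 30} → COUNT(o.id)=6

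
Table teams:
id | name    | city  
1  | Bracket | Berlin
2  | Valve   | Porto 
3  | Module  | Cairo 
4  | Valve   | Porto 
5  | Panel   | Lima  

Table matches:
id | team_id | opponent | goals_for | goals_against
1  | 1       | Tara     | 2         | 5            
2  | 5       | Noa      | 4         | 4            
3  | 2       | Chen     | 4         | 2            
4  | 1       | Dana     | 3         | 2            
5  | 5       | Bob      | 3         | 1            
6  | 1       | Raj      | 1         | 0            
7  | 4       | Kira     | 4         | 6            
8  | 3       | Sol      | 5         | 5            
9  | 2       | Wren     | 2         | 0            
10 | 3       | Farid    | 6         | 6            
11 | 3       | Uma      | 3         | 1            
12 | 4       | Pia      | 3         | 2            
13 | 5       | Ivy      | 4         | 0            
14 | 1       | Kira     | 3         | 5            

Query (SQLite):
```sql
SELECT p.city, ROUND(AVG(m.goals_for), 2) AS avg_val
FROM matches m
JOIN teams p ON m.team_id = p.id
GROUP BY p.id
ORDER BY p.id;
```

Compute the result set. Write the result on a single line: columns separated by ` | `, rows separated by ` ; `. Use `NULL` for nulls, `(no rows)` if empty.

Join each matches row to its teams via team_id.
Group joined rows by teams.id; compute ROUND(AVG(m.goals_for), 2) per group.
  1: ids {1, 4, 6, 14} → ROUND(AVG(m.goals_for), 2)=2.25
  2: ids {3, 9} → ROUND(AVG(m.goals_for), 2)=3
  3: ids {8, 10, 11} → ROUND(AVG(m.goals_for), 2)=4.67
  4: ids {7, 12} → ROUND(AVG(m.goals_for), 2)=3.5
  5: ids {2, 5, 13} → ROUND(AVG(m.goals_for), 2)=3.67

Berlin | 2.25 ; Porto | 3 ; Cairo | 4.67 ; Porto | 3.5 ; Lima | 3.67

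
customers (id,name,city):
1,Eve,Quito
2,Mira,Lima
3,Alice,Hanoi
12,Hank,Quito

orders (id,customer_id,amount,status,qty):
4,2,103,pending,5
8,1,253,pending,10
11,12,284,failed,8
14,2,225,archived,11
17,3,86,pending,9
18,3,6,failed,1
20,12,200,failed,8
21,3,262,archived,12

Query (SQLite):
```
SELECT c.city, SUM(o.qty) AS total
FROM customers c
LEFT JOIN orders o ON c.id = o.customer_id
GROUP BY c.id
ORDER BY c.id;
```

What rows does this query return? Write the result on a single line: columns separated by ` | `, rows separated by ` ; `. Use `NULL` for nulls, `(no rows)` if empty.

Quito | 10 ; Lima | 16 ; Hanoi | 22 ; Quito | 16

LEFT JOIN keeps every customers row; unmatched ones get NULL for orders columns.
Group by customers.id and compute SUM(o.qty). SUM over an all-NULL group is NULL.
  1: ids {8} → SUM(o.qty)=10
  2: ids {4, 14} → SUM(o.qty)=16
  3: ids {17, 18, 21} → SUM(o.qty)=22
  12: ids {11, 20} → SUM(o.qty)=16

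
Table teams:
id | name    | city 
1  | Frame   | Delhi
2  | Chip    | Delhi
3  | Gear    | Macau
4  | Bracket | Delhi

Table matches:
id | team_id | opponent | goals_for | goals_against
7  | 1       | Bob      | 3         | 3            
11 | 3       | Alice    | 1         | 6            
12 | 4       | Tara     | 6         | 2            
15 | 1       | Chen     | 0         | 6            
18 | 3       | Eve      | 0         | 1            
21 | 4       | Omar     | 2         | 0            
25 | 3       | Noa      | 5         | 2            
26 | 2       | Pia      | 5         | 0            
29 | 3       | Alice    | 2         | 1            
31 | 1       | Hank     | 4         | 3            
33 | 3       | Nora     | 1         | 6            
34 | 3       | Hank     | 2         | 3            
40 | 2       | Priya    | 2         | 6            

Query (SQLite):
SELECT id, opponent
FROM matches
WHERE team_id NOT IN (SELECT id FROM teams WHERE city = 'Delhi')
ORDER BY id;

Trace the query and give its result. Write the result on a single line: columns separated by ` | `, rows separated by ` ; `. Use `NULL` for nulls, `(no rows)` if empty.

11 | Alice ; 18 | Eve ; 25 | Noa ; 29 | Alice ; 33 | Nora ; 34 | Hank

Inner query: teams.id where city = 'Delhi'.
Outer: keep matches rows whose team_id is not in that set.
Inner query → {1, 2, 4}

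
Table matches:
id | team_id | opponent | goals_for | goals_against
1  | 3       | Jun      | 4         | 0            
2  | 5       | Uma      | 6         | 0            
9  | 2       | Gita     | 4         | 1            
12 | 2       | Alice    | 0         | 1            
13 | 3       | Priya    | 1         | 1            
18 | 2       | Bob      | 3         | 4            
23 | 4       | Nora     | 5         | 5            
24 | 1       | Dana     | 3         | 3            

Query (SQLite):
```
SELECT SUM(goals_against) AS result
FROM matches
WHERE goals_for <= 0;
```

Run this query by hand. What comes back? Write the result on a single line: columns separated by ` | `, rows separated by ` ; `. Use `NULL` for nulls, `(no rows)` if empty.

Rows where goals_for <= 0 → goals_against values: [1].
SUM of non-NULL values = 1.

1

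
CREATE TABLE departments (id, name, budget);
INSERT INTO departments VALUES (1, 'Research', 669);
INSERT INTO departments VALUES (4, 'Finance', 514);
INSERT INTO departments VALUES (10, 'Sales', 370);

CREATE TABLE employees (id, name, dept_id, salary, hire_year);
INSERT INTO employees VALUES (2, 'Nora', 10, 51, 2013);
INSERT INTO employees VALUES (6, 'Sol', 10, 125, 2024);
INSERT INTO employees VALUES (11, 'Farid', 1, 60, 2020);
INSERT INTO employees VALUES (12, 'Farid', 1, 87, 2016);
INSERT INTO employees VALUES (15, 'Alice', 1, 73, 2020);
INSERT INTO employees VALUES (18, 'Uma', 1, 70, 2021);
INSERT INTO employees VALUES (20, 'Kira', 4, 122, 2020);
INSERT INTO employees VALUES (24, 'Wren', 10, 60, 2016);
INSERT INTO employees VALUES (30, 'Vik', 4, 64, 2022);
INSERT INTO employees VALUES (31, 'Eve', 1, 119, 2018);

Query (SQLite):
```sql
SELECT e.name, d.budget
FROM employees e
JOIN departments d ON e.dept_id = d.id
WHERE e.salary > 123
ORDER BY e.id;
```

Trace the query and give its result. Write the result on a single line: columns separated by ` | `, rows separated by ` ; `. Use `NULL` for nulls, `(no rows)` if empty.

Each employees row matches the departments row where dept_id = departments.id.
Then keep rows with e.salary > 123.

Sol | 370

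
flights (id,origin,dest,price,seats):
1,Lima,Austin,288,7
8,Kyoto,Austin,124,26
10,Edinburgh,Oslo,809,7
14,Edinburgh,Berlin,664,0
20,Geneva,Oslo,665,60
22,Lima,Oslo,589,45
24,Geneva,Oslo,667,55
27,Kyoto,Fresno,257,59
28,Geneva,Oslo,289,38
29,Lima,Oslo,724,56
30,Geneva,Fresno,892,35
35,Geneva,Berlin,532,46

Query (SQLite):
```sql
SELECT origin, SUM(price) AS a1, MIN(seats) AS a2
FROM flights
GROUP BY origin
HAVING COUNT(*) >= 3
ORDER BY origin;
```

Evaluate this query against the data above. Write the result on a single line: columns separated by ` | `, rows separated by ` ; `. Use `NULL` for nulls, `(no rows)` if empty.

Group flights by origin.
Per group compute: SUM(price), MIN(seats).
HAVING: drop groups with fewer than 3 rows.
  Edinburgh: ids {10, 14} → SUM(price)=1473, MIN(seats)=0
  Geneva: ids {20, 24, 28, 30, 35} → SUM(price)=3045, MIN(seats)=35
  Kyoto: ids {8, 27} → SUM(price)=381, MIN(seats)=26
  Lima: ids {1, 22, 29} → SUM(price)=1601, MIN(seats)=7

Geneva | 3045 | 35 ; Lima | 1601 | 7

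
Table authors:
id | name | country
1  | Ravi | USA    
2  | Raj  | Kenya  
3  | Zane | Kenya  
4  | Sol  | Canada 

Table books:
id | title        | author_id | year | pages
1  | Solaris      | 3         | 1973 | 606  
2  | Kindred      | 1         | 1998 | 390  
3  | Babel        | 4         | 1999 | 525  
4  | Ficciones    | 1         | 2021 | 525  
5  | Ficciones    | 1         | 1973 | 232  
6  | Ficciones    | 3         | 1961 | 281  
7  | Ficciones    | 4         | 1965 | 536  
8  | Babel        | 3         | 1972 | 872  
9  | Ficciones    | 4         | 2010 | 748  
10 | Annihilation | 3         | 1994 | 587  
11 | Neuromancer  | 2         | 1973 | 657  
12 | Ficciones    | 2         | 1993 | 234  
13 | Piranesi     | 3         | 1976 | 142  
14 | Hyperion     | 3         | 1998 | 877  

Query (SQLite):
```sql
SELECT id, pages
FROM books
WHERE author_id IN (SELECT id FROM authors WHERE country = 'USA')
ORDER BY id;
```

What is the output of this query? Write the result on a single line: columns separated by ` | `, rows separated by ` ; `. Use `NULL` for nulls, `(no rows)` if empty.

Inner query: authors.id where country = 'USA'.
Outer: keep books rows whose author_id is in that set.
Inner query → {1}

2 | 390 ; 4 | 525 ; 5 | 232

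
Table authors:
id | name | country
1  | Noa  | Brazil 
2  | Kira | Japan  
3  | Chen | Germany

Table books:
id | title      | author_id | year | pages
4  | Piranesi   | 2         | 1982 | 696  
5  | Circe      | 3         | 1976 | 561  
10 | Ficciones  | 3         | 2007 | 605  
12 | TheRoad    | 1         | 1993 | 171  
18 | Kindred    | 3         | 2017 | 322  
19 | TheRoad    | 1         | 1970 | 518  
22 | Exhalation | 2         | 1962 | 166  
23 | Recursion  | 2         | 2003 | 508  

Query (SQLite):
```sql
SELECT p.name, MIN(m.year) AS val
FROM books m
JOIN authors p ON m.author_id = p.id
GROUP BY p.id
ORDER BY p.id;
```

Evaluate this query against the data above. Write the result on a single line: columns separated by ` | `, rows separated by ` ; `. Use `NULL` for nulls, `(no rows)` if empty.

Noa | 1970 ; Kira | 1962 ; Chen | 1976

Join each books row to its authors via author_id.
Group joined rows by authors.id; compute MIN(m.year) per group.
  1: ids {12, 19} → MIN(m.year)=1970
  2: ids {4, 22, 23} → MIN(m.year)=1962
  3: ids {5, 10, 18} → MIN(m.year)=1976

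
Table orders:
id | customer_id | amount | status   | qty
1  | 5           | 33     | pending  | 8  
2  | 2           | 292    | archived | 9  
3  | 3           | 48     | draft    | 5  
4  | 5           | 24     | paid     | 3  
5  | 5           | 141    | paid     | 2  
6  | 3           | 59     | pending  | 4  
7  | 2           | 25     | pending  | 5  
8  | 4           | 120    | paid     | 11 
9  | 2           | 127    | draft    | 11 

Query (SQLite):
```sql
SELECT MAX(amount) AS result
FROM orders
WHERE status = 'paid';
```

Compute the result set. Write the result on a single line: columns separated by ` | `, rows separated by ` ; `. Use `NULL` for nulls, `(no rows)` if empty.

141

Rows where status='paid' → amount values: [24, 141, 120].
MAX of non-NULL values = 141.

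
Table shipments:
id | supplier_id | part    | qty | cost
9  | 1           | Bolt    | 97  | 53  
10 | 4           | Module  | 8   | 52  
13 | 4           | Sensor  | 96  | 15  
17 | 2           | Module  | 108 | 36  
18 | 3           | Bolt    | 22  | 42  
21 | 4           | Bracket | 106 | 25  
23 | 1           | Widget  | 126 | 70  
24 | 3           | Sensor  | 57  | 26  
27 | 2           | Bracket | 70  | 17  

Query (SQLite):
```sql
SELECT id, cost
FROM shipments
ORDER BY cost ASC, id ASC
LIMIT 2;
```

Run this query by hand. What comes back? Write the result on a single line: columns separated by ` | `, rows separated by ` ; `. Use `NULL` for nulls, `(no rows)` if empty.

Sort by cost asc, tiebreak id asc: (15, id=13), (17, id=27), (25, id=21), (26, id=24), (36, id=17) …. Take first 2.

13 | 15 ; 27 | 17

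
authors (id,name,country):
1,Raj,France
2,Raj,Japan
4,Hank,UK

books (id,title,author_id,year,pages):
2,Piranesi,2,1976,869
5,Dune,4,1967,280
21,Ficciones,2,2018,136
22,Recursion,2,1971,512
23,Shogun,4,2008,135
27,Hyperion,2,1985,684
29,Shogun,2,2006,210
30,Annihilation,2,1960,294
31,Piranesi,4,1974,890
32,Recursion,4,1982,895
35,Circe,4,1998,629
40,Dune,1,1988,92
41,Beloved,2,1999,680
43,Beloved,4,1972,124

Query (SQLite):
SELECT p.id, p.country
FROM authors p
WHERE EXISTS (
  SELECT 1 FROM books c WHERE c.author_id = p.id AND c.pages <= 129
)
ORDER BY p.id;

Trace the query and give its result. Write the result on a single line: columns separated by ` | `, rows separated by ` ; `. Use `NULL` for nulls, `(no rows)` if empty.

For each authors row, check whether any books with matching author_id has pages <= 129.
Keep rows where that is true.

1 | France ; 4 | UK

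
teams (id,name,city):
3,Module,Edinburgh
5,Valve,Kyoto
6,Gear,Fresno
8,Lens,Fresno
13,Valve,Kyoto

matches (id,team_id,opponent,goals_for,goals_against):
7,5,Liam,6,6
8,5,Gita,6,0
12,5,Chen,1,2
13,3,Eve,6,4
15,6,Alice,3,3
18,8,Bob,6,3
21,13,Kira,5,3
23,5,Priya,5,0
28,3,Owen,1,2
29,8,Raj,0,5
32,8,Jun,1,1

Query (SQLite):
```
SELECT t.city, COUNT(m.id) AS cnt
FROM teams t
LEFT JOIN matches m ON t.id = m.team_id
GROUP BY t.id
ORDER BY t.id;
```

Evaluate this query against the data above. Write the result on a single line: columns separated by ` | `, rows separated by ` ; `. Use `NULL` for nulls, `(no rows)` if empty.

LEFT JOIN keeps every teams row; unmatched ones get NULL for matches columns.
Group by teams.id and compute COUNT(m.id). COUNT(col) of an all-NULL group is 0.
  3: ids {13, 28} → COUNT(m.id)=2
  5: ids {7, 8, 12, 23} → COUNT(m.id)=4
  6: ids {15} → COUNT(m.id)=1
  8: ids {18, 29, 32} → COUNT(m.id)=3
  13: ids {21} → COUNT(m.id)=1

Edinburgh | 2 ; Kyoto | 4 ; Fresno | 1 ; Fresno | 3 ; Kyoto | 1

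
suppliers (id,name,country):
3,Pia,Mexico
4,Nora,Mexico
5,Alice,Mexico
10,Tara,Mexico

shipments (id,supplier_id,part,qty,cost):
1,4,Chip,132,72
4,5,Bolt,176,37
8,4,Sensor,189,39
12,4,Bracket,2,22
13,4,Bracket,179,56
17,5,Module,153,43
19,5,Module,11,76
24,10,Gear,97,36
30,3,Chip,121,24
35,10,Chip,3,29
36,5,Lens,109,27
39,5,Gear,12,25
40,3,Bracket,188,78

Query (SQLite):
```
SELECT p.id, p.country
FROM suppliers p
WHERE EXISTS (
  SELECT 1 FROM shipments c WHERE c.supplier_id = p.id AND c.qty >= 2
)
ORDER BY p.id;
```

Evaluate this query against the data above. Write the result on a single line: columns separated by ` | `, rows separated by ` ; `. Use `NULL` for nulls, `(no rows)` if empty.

3 | Mexico ; 4 | Mexico ; 5 | Mexico ; 10 | Mexico

For each suppliers row, check whether any shipments with matching supplier_id has qty >= 2.
Keep rows where that is true.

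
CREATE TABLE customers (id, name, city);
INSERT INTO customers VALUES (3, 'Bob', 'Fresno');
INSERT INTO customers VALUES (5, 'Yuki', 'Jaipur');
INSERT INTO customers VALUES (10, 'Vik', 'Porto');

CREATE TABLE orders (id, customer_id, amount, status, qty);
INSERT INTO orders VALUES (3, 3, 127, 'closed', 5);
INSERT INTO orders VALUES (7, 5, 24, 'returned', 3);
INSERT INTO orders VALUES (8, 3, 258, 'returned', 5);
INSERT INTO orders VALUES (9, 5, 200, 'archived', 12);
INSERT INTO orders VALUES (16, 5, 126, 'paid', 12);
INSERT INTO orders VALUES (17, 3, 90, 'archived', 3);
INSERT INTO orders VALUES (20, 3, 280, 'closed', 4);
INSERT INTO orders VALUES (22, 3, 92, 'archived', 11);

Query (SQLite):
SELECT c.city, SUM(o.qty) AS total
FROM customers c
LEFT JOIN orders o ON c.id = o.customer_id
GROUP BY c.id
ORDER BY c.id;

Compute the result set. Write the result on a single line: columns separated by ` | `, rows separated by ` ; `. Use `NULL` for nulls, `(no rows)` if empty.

Fresno | 28 ; Jaipur | 27 ; Porto | NULL

LEFT JOIN keeps every customers row; unmatched ones get NULL for orders columns.
Group by customers.id and compute SUM(o.qty). SUM over an all-NULL group is NULL.
  3: ids {3, 8, 17, 20, 22} → SUM(o.qty)=28
  5: ids {7, 9, 16} → SUM(o.qty)=27
  10: ids {—} → SUM(o.qty)=NULL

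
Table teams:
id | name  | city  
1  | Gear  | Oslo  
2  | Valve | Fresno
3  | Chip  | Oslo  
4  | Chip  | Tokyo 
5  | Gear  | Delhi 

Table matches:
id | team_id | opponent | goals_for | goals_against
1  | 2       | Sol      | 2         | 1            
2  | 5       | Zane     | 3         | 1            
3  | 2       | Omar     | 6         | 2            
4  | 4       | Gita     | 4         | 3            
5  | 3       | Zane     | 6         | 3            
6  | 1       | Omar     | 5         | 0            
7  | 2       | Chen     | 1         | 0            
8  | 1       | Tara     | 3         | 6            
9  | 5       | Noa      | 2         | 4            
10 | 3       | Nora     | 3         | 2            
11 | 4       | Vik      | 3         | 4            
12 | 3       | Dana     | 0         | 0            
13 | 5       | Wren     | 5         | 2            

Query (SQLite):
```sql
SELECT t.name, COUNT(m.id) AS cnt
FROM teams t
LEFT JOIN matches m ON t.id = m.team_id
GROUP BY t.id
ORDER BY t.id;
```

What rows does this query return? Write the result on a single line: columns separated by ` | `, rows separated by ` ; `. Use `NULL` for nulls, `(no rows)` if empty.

Gear | 2 ; Valve | 3 ; Chip | 3 ; Chip | 2 ; Gear | 3

LEFT JOIN keeps every teams row; unmatched ones get NULL for matches columns.
Group by teams.id and compute COUNT(m.id). COUNT(col) of an all-NULL group is 0.
  1: ids {6, 8} → COUNT(m.id)=2
  2: ids {1, 3, 7} → COUNT(m.id)=3
  3: ids {5, 10, 12} → COUNT(m.id)=3
  4: ids {4, 11} → COUNT(m.id)=2
  5: ids {2, 9, 13} → COUNT(m.id)=3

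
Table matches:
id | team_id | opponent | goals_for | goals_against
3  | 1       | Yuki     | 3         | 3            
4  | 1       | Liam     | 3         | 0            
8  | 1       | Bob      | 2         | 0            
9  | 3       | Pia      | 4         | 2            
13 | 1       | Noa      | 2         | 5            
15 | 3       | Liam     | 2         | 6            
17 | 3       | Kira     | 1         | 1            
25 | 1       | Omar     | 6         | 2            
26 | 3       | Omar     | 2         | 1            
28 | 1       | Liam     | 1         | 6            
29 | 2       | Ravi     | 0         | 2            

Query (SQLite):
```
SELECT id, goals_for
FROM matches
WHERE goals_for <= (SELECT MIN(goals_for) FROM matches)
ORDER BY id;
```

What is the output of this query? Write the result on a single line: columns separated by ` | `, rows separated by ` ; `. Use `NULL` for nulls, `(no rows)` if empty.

29 | 0

Scalar subquery: MIN(goals_for) over all matches rows = 0.
Keep rows where goals_for <= that value.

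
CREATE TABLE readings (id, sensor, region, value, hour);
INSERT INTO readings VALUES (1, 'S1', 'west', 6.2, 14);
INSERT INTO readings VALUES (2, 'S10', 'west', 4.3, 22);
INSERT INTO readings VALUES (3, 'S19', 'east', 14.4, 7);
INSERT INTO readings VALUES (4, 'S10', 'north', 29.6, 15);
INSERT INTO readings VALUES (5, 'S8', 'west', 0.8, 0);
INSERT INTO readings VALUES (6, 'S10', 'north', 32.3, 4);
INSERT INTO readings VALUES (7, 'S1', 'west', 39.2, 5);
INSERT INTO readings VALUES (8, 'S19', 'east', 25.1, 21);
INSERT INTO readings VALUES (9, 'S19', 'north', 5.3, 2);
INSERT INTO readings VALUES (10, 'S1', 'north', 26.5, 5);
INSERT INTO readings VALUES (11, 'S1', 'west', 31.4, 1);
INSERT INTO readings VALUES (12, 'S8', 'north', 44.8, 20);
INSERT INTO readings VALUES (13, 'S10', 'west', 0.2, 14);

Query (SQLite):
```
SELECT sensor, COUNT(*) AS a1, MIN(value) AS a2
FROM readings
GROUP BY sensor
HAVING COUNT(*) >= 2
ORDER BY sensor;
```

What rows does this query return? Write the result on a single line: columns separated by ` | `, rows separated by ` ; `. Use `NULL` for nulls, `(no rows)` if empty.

Group readings by sensor.
Per group compute: COUNT(*), MIN(value).
HAVING: drop groups with fewer than 2 rows.
  S1: ids {1, 7, 10, 11} → COUNT(*)=4, MIN(value)=6.2
  S10: ids {2, 4, 6, 13} → COUNT(*)=4, MIN(value)=0.2
  S19: ids {3, 8, 9} → COUNT(*)=3, MIN(value)=5.3
  S8: ids {5, 12} → COUNT(*)=2, MIN(value)=0.8

S1 | 4 | 6.2 ; S10 | 4 | 0.2 ; S19 | 3 | 5.3 ; S8 | 2 | 0.8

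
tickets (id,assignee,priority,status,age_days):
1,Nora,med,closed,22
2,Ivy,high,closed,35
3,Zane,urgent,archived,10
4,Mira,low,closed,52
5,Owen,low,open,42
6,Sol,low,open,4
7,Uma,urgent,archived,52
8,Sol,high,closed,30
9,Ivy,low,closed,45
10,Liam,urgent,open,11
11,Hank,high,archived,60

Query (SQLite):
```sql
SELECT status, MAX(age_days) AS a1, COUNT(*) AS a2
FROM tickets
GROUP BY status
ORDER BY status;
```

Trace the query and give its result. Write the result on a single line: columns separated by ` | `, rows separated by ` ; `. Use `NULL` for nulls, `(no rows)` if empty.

Group tickets by status.
Per group compute: MAX(age_days), COUNT(*).
  archived: ids {3, 7, 11} → MAX(age_days)=60, COUNT(*)=3
  closed: ids {1, 2, 4, 8, 9} → MAX(age_days)=52, COUNT(*)=5
  open: ids {5, 6, 10} → MAX(age_days)=42, COUNT(*)=3

archived | 60 | 3 ; closed | 52 | 5 ; open | 42 | 3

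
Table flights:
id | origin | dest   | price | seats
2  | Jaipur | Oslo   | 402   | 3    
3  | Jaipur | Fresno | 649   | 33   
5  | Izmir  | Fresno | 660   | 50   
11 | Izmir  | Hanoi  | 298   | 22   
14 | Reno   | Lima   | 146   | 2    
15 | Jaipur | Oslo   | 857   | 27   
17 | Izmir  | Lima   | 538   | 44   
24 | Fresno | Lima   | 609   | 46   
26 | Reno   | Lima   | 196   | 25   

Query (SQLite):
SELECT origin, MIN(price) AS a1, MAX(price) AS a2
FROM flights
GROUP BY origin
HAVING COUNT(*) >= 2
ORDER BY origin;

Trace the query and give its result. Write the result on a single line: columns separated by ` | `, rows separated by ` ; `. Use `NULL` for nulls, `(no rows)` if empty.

Group flights by origin.
Per group compute: MIN(price), MAX(price).
HAVING: drop groups with fewer than 2 rows.
  Fresno: ids {24} → MIN(price)=609, MAX(price)=609
  Izmir: ids {5, 11, 17} → MIN(price)=298, MAX(price)=660
  Jaipur: ids {2, 3, 15} → MIN(price)=402, MAX(price)=857
  Reno: ids {14, 26} → MIN(price)=146, MAX(price)=196

Izmir | 298 | 660 ; Jaipur | 402 | 857 ; Reno | 146 | 196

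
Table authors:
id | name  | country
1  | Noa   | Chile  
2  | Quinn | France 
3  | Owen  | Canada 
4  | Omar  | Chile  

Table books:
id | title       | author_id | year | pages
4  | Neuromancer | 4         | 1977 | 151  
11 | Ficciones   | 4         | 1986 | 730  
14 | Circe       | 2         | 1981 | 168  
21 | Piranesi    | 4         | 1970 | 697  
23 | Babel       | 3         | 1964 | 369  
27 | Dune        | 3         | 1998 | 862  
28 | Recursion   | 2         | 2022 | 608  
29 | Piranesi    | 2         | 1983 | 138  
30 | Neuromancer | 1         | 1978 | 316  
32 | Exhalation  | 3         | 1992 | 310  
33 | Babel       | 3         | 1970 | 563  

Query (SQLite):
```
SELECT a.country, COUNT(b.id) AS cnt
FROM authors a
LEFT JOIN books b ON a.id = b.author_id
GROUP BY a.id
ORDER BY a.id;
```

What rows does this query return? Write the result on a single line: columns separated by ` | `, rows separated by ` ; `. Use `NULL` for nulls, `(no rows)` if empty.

Chile | 1 ; France | 3 ; Canada | 4 ; Chile | 3

LEFT JOIN keeps every authors row; unmatched ones get NULL for books columns.
Group by authors.id and compute COUNT(b.id). COUNT(col) of an all-NULL group is 0.
  1: ids {30} → COUNT(b.id)=1
  2: ids {14, 28, 29} → COUNT(b.id)=3
  3: ids {23, 27, 32, 33} → COUNT(b.id)=4
  4: ids {4, 11, 21} → COUNT(b.id)=3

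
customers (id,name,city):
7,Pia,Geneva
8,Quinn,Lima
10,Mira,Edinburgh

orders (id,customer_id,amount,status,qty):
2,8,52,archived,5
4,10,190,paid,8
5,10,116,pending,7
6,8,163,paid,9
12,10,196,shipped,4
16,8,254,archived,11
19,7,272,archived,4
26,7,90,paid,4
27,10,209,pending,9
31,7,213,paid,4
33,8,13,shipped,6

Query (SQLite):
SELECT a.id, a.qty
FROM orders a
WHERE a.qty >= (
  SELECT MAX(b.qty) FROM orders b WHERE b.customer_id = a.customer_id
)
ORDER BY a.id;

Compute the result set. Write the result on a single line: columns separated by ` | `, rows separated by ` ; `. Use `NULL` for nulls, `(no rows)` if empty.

For each orders row a, compute MAX(qty) over rows sharing a.customer_id.
Keep row a if a.qty >= that per-group MAX.
  customer_id=7: MAX(qty) = 4
  customer_id=8: MAX(qty) = 11
  customer_id=10: MAX(qty) = 9

16 | 11 ; 19 | 4 ; 26 | 4 ; 27 | 9 ; 31 | 4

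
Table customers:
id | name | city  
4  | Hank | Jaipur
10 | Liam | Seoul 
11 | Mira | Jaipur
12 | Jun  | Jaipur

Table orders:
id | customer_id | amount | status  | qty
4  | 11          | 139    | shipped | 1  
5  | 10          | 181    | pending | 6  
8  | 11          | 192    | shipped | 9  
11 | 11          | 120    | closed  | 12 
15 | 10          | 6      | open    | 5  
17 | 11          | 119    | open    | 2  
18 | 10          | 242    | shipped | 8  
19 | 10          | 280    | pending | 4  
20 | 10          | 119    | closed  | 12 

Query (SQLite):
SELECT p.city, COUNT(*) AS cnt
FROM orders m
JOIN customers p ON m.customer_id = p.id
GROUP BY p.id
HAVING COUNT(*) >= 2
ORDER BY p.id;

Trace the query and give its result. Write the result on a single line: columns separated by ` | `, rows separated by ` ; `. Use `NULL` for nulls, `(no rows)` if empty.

Join each orders row to its customers via customer_id.
Group joined rows by customers.id; compute COUNT(*) per group.
HAVING: keep groups with count ≥ 2.
  10: ids {5, 15, 18, 19, 20} → COUNT(*)=5
  11: ids {4, 8, 11, 17} → COUNT(*)=4

Seoul | 5 ; Jaipur | 4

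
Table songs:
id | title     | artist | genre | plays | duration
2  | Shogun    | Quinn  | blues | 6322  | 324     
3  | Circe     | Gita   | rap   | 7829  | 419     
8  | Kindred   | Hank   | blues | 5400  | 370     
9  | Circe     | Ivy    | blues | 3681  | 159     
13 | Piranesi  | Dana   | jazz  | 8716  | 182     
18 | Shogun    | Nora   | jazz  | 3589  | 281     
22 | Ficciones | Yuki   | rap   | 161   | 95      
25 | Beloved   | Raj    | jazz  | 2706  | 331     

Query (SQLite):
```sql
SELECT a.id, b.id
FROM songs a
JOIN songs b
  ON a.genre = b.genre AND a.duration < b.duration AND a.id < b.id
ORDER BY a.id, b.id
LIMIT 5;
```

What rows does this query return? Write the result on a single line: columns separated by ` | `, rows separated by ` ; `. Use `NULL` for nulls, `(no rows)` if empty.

2 | 8 ; 13 | 18 ; 13 | 25 ; 18 | 25

Pairs (a,b) with same genre, a.duration < b.duration, a.id < b.id.
genre groups: blues:{2,8,9} jazz:{13,18,25} rap:{3,22}
Ordered by (a.id, b.id); first 5.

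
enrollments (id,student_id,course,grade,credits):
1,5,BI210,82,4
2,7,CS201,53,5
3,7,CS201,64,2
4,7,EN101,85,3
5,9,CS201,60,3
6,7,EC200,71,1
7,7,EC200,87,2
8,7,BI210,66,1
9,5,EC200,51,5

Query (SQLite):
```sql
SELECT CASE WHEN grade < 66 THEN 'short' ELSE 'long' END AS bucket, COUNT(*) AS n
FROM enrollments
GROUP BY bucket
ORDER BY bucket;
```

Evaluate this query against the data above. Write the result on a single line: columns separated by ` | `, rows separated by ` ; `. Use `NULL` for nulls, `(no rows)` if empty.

Bucket rows by grade < 66 → 'short' else 'long'; count each bucket.

long | 5 ; short | 4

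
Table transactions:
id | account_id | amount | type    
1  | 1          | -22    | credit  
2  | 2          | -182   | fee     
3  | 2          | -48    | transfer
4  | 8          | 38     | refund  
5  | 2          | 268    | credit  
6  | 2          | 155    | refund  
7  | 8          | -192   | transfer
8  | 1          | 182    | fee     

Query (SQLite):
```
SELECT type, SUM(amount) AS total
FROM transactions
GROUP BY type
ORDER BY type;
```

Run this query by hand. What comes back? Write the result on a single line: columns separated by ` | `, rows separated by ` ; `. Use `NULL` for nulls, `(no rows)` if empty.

Partition transactions by type; compute SUM(amount) within each group.
  credit: ids {1, 5} → SUM(amount)=246
  fee: ids {2, 8} → SUM(amount)=0
  refund: ids {4, 6} → SUM(amount)=193
  transfer: ids {3, 7} → SUM(amount)=-240

credit | 246 ; fee | 0 ; refund | 193 ; transfer | -240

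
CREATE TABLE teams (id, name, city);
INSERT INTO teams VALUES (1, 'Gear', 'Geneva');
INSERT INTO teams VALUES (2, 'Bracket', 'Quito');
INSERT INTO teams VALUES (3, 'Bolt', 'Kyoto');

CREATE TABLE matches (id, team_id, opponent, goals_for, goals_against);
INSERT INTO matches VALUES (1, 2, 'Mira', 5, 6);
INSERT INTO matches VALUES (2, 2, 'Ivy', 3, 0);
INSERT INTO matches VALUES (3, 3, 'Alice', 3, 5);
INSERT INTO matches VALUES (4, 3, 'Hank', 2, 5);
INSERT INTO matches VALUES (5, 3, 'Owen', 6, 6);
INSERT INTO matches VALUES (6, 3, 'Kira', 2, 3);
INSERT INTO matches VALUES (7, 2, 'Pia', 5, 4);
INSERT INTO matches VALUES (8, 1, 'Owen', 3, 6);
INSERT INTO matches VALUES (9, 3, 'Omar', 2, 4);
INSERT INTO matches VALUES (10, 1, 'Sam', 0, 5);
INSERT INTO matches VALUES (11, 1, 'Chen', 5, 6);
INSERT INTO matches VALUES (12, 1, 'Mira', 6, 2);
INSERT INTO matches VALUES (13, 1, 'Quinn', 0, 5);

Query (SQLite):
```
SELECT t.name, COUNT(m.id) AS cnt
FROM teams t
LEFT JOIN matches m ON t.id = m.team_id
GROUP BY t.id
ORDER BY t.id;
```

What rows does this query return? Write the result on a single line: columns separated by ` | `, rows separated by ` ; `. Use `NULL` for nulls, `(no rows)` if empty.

Gear | 5 ; Bracket | 3 ; Bolt | 5

LEFT JOIN keeps every teams row; unmatched ones get NULL for matches columns.
Group by teams.id and compute COUNT(m.id). COUNT(col) of an all-NULL group is 0.
  1: ids {8, 10, 11, 12, 13} → COUNT(m.id)=5
  2: ids {1, 2, 7} → COUNT(m.id)=3
  3: ids {3, 4, 5, 6, 9} → COUNT(m.id)=5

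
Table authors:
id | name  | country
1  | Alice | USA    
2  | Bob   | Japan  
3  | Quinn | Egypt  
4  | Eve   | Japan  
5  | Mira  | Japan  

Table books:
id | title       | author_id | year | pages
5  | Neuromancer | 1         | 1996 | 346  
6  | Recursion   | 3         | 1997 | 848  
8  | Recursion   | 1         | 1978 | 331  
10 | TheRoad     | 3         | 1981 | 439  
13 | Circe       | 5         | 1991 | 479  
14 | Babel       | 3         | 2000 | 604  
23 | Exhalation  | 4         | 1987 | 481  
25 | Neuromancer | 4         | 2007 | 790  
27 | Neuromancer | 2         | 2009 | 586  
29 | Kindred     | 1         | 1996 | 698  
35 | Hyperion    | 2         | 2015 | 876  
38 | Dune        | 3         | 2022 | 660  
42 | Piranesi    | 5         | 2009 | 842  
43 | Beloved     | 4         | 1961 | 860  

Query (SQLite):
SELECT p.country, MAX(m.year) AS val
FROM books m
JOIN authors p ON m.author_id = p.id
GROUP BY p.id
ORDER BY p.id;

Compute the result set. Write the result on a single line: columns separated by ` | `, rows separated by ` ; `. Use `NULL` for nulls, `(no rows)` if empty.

USA | 1996 ; Japan | 2015 ; Egypt | 2022 ; Japan | 2007 ; Japan | 2009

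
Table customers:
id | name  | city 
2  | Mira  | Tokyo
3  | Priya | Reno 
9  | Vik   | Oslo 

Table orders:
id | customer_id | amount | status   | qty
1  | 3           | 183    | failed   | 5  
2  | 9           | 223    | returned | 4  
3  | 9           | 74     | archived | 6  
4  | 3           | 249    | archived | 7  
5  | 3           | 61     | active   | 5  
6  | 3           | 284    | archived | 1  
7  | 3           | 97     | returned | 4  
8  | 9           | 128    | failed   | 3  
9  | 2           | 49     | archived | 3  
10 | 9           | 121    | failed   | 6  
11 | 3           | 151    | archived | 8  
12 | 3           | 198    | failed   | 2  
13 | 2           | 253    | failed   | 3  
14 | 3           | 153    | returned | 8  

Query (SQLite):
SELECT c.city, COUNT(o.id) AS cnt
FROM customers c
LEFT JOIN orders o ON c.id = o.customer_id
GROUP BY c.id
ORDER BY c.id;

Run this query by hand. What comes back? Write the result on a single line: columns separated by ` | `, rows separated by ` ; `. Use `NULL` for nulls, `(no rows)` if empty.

LEFT JOIN keeps every customers row; unmatched ones get NULL for orders columns.
Group by customers.id and compute COUNT(o.id). COUNT(col) of an all-NULL group is 0.
  2: ids {9, 13} → COUNT(o.id)=2
  3: ids {1, 4, 5, 6, 7, 11, 12, 14} → COUNT(o.id)=8
  9: ids {2, 3, 8, 10} → COUNT(o.id)=4

Tokyo | 2 ; Reno | 8 ; Oslo | 4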